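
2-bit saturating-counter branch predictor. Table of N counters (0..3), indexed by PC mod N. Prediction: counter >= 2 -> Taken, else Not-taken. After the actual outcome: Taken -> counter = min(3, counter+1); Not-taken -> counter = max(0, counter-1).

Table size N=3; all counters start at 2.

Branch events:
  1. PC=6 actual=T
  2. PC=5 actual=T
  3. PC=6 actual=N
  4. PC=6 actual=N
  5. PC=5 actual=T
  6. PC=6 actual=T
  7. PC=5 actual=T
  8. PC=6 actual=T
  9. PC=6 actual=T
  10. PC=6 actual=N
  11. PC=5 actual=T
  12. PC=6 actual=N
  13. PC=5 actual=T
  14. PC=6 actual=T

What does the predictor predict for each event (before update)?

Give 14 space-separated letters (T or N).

Ev 1: PC=6 idx=0 pred=T actual=T -> ctr[0]=3
Ev 2: PC=5 idx=2 pred=T actual=T -> ctr[2]=3
Ev 3: PC=6 idx=0 pred=T actual=N -> ctr[0]=2
Ev 4: PC=6 idx=0 pred=T actual=N -> ctr[0]=1
Ev 5: PC=5 idx=2 pred=T actual=T -> ctr[2]=3
Ev 6: PC=6 idx=0 pred=N actual=T -> ctr[0]=2
Ev 7: PC=5 idx=2 pred=T actual=T -> ctr[2]=3
Ev 8: PC=6 idx=0 pred=T actual=T -> ctr[0]=3
Ev 9: PC=6 idx=0 pred=T actual=T -> ctr[0]=3
Ev 10: PC=6 idx=0 pred=T actual=N -> ctr[0]=2
Ev 11: PC=5 idx=2 pred=T actual=T -> ctr[2]=3
Ev 12: PC=6 idx=0 pred=T actual=N -> ctr[0]=1
Ev 13: PC=5 idx=2 pred=T actual=T -> ctr[2]=3
Ev 14: PC=6 idx=0 pred=N actual=T -> ctr[0]=2

Answer: T T T T T N T T T T T T T N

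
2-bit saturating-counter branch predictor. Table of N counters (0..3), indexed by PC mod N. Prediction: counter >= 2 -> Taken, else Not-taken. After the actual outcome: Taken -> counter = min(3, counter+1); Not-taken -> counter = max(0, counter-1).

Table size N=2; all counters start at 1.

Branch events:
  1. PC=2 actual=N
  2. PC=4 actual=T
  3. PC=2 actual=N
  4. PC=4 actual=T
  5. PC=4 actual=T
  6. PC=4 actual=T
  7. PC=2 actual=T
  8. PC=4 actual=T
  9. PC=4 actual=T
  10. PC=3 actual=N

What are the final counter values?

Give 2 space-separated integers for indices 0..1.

Ev 1: PC=2 idx=0 pred=N actual=N -> ctr[0]=0
Ev 2: PC=4 idx=0 pred=N actual=T -> ctr[0]=1
Ev 3: PC=2 idx=0 pred=N actual=N -> ctr[0]=0
Ev 4: PC=4 idx=0 pred=N actual=T -> ctr[0]=1
Ev 5: PC=4 idx=0 pred=N actual=T -> ctr[0]=2
Ev 6: PC=4 idx=0 pred=T actual=T -> ctr[0]=3
Ev 7: PC=2 idx=0 pred=T actual=T -> ctr[0]=3
Ev 8: PC=4 idx=0 pred=T actual=T -> ctr[0]=3
Ev 9: PC=4 idx=0 pred=T actual=T -> ctr[0]=3
Ev 10: PC=3 idx=1 pred=N actual=N -> ctr[1]=0

Answer: 3 0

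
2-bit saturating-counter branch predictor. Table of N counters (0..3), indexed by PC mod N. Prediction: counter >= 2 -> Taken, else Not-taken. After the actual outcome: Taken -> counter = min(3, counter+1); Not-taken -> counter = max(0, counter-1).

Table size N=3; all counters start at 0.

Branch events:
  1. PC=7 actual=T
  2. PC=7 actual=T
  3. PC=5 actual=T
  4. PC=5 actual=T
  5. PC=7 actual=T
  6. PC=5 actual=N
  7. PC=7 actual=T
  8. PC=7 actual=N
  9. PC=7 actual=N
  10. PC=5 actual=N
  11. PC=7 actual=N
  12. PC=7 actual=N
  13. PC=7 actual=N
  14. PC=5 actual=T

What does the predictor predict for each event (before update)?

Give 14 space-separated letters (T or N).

Answer: N N N N T T T T T N N N N N

Derivation:
Ev 1: PC=7 idx=1 pred=N actual=T -> ctr[1]=1
Ev 2: PC=7 idx=1 pred=N actual=T -> ctr[1]=2
Ev 3: PC=5 idx=2 pred=N actual=T -> ctr[2]=1
Ev 4: PC=5 idx=2 pred=N actual=T -> ctr[2]=2
Ev 5: PC=7 idx=1 pred=T actual=T -> ctr[1]=3
Ev 6: PC=5 idx=2 pred=T actual=N -> ctr[2]=1
Ev 7: PC=7 idx=1 pred=T actual=T -> ctr[1]=3
Ev 8: PC=7 idx=1 pred=T actual=N -> ctr[1]=2
Ev 9: PC=7 idx=1 pred=T actual=N -> ctr[1]=1
Ev 10: PC=5 idx=2 pred=N actual=N -> ctr[2]=0
Ev 11: PC=7 idx=1 pred=N actual=N -> ctr[1]=0
Ev 12: PC=7 idx=1 pred=N actual=N -> ctr[1]=0
Ev 13: PC=7 idx=1 pred=N actual=N -> ctr[1]=0
Ev 14: PC=5 idx=2 pred=N actual=T -> ctr[2]=1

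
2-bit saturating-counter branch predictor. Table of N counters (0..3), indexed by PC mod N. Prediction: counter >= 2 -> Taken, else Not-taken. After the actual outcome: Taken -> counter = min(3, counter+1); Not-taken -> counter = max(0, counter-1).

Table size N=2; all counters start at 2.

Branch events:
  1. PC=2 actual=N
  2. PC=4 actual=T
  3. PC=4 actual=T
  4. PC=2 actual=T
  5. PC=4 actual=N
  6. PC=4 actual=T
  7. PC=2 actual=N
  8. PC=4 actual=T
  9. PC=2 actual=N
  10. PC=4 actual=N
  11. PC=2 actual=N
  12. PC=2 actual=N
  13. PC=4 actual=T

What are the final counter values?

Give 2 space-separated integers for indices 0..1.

Ev 1: PC=2 idx=0 pred=T actual=N -> ctr[0]=1
Ev 2: PC=4 idx=0 pred=N actual=T -> ctr[0]=2
Ev 3: PC=4 idx=0 pred=T actual=T -> ctr[0]=3
Ev 4: PC=2 idx=0 pred=T actual=T -> ctr[0]=3
Ev 5: PC=4 idx=0 pred=T actual=N -> ctr[0]=2
Ev 6: PC=4 idx=0 pred=T actual=T -> ctr[0]=3
Ev 7: PC=2 idx=0 pred=T actual=N -> ctr[0]=2
Ev 8: PC=4 idx=0 pred=T actual=T -> ctr[0]=3
Ev 9: PC=2 idx=0 pred=T actual=N -> ctr[0]=2
Ev 10: PC=4 idx=0 pred=T actual=N -> ctr[0]=1
Ev 11: PC=2 idx=0 pred=N actual=N -> ctr[0]=0
Ev 12: PC=2 idx=0 pred=N actual=N -> ctr[0]=0
Ev 13: PC=4 idx=0 pred=N actual=T -> ctr[0]=1

Answer: 1 2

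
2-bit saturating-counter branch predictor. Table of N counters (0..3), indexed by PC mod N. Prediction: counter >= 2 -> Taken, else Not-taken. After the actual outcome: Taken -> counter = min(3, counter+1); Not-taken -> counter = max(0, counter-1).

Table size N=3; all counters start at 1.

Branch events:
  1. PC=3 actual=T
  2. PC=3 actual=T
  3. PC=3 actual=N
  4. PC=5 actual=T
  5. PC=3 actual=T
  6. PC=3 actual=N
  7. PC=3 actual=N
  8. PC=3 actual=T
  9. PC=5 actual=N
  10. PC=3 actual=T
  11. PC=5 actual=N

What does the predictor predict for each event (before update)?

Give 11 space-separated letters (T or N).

Ev 1: PC=3 idx=0 pred=N actual=T -> ctr[0]=2
Ev 2: PC=3 idx=0 pred=T actual=T -> ctr[0]=3
Ev 3: PC=3 idx=0 pred=T actual=N -> ctr[0]=2
Ev 4: PC=5 idx=2 pred=N actual=T -> ctr[2]=2
Ev 5: PC=3 idx=0 pred=T actual=T -> ctr[0]=3
Ev 6: PC=3 idx=0 pred=T actual=N -> ctr[0]=2
Ev 7: PC=3 idx=0 pred=T actual=N -> ctr[0]=1
Ev 8: PC=3 idx=0 pred=N actual=T -> ctr[0]=2
Ev 9: PC=5 idx=2 pred=T actual=N -> ctr[2]=1
Ev 10: PC=3 idx=0 pred=T actual=T -> ctr[0]=3
Ev 11: PC=5 idx=2 pred=N actual=N -> ctr[2]=0

Answer: N T T N T T T N T T N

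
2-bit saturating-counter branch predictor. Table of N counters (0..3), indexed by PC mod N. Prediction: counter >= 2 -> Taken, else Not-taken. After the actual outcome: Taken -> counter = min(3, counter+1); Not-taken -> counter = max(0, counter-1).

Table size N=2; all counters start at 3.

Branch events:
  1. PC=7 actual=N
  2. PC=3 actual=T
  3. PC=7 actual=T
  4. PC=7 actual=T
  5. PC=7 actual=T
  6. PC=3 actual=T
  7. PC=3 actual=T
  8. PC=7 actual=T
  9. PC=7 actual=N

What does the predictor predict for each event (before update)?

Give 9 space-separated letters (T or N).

Ev 1: PC=7 idx=1 pred=T actual=N -> ctr[1]=2
Ev 2: PC=3 idx=1 pred=T actual=T -> ctr[1]=3
Ev 3: PC=7 idx=1 pred=T actual=T -> ctr[1]=3
Ev 4: PC=7 idx=1 pred=T actual=T -> ctr[1]=3
Ev 5: PC=7 idx=1 pred=T actual=T -> ctr[1]=3
Ev 6: PC=3 idx=1 pred=T actual=T -> ctr[1]=3
Ev 7: PC=3 idx=1 pred=T actual=T -> ctr[1]=3
Ev 8: PC=7 idx=1 pred=T actual=T -> ctr[1]=3
Ev 9: PC=7 idx=1 pred=T actual=N -> ctr[1]=2

Answer: T T T T T T T T T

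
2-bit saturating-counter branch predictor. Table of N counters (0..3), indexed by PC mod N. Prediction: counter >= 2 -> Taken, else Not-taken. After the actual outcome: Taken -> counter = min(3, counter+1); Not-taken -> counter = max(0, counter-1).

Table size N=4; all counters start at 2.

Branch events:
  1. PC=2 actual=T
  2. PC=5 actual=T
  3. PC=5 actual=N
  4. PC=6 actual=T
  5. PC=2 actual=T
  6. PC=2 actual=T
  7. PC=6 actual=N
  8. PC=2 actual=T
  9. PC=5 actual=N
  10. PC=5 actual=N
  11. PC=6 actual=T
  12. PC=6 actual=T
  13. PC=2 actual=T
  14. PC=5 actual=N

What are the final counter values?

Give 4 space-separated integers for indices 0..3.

Answer: 2 0 3 2

Derivation:
Ev 1: PC=2 idx=2 pred=T actual=T -> ctr[2]=3
Ev 2: PC=5 idx=1 pred=T actual=T -> ctr[1]=3
Ev 3: PC=5 idx=1 pred=T actual=N -> ctr[1]=2
Ev 4: PC=6 idx=2 pred=T actual=T -> ctr[2]=3
Ev 5: PC=2 idx=2 pred=T actual=T -> ctr[2]=3
Ev 6: PC=2 idx=2 pred=T actual=T -> ctr[2]=3
Ev 7: PC=6 idx=2 pred=T actual=N -> ctr[2]=2
Ev 8: PC=2 idx=2 pred=T actual=T -> ctr[2]=3
Ev 9: PC=5 idx=1 pred=T actual=N -> ctr[1]=1
Ev 10: PC=5 idx=1 pred=N actual=N -> ctr[1]=0
Ev 11: PC=6 idx=2 pred=T actual=T -> ctr[2]=3
Ev 12: PC=6 idx=2 pred=T actual=T -> ctr[2]=3
Ev 13: PC=2 idx=2 pred=T actual=T -> ctr[2]=3
Ev 14: PC=5 idx=1 pred=N actual=N -> ctr[1]=0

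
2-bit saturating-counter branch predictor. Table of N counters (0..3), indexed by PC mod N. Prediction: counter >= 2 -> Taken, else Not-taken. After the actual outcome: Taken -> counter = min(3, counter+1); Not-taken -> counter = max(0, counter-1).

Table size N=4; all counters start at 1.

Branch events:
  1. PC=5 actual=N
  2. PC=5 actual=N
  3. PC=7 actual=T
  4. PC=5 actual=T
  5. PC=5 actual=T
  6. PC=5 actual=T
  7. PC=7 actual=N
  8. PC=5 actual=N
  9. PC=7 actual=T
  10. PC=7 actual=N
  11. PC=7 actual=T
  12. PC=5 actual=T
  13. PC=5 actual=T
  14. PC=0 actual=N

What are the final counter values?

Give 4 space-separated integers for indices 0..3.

Ev 1: PC=5 idx=1 pred=N actual=N -> ctr[1]=0
Ev 2: PC=5 idx=1 pred=N actual=N -> ctr[1]=0
Ev 3: PC=7 idx=3 pred=N actual=T -> ctr[3]=2
Ev 4: PC=5 idx=1 pred=N actual=T -> ctr[1]=1
Ev 5: PC=5 idx=1 pred=N actual=T -> ctr[1]=2
Ev 6: PC=5 idx=1 pred=T actual=T -> ctr[1]=3
Ev 7: PC=7 idx=3 pred=T actual=N -> ctr[3]=1
Ev 8: PC=5 idx=1 pred=T actual=N -> ctr[1]=2
Ev 9: PC=7 idx=3 pred=N actual=T -> ctr[3]=2
Ev 10: PC=7 idx=3 pred=T actual=N -> ctr[3]=1
Ev 11: PC=7 idx=3 pred=N actual=T -> ctr[3]=2
Ev 12: PC=5 idx=1 pred=T actual=T -> ctr[1]=3
Ev 13: PC=5 idx=1 pred=T actual=T -> ctr[1]=3
Ev 14: PC=0 idx=0 pred=N actual=N -> ctr[0]=0

Answer: 0 3 1 2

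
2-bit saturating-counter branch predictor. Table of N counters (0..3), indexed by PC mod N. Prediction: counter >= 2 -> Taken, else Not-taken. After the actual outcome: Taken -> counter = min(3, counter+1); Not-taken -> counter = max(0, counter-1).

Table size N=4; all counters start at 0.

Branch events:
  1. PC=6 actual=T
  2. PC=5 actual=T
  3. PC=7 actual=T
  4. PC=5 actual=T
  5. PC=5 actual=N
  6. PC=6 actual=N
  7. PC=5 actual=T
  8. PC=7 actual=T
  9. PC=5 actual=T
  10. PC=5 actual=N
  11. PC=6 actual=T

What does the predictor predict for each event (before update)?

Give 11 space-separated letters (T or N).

Answer: N N N N T N N N T T N

Derivation:
Ev 1: PC=6 idx=2 pred=N actual=T -> ctr[2]=1
Ev 2: PC=5 idx=1 pred=N actual=T -> ctr[1]=1
Ev 3: PC=7 idx=3 pred=N actual=T -> ctr[3]=1
Ev 4: PC=5 idx=1 pred=N actual=T -> ctr[1]=2
Ev 5: PC=5 idx=1 pred=T actual=N -> ctr[1]=1
Ev 6: PC=6 idx=2 pred=N actual=N -> ctr[2]=0
Ev 7: PC=5 idx=1 pred=N actual=T -> ctr[1]=2
Ev 8: PC=7 idx=3 pred=N actual=T -> ctr[3]=2
Ev 9: PC=5 idx=1 pred=T actual=T -> ctr[1]=3
Ev 10: PC=5 idx=1 pred=T actual=N -> ctr[1]=2
Ev 11: PC=6 idx=2 pred=N actual=T -> ctr[2]=1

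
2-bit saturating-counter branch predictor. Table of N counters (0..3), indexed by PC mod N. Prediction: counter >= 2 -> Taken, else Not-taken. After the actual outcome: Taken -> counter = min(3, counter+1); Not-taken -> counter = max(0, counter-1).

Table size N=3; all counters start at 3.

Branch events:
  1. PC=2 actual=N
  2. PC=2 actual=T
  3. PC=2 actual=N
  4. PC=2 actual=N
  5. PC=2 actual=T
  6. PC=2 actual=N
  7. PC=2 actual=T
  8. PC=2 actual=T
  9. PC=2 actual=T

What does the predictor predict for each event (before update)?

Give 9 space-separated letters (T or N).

Answer: T T T T N T N T T

Derivation:
Ev 1: PC=2 idx=2 pred=T actual=N -> ctr[2]=2
Ev 2: PC=2 idx=2 pred=T actual=T -> ctr[2]=3
Ev 3: PC=2 idx=2 pred=T actual=N -> ctr[2]=2
Ev 4: PC=2 idx=2 pred=T actual=N -> ctr[2]=1
Ev 5: PC=2 idx=2 pred=N actual=T -> ctr[2]=2
Ev 6: PC=2 idx=2 pred=T actual=N -> ctr[2]=1
Ev 7: PC=2 idx=2 pred=N actual=T -> ctr[2]=2
Ev 8: PC=2 idx=2 pred=T actual=T -> ctr[2]=3
Ev 9: PC=2 idx=2 pred=T actual=T -> ctr[2]=3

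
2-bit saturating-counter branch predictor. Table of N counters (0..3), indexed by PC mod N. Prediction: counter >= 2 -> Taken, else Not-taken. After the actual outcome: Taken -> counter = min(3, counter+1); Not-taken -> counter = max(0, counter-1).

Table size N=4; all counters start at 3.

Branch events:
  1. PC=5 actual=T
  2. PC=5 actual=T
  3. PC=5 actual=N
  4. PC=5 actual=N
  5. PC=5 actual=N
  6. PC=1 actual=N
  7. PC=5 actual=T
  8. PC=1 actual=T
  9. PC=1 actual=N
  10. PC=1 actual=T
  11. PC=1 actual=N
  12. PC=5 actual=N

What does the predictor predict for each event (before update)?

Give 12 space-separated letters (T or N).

Ev 1: PC=5 idx=1 pred=T actual=T -> ctr[1]=3
Ev 2: PC=5 idx=1 pred=T actual=T -> ctr[1]=3
Ev 3: PC=5 idx=1 pred=T actual=N -> ctr[1]=2
Ev 4: PC=5 idx=1 pred=T actual=N -> ctr[1]=1
Ev 5: PC=5 idx=1 pred=N actual=N -> ctr[1]=0
Ev 6: PC=1 idx=1 pred=N actual=N -> ctr[1]=0
Ev 7: PC=5 idx=1 pred=N actual=T -> ctr[1]=1
Ev 8: PC=1 idx=1 pred=N actual=T -> ctr[1]=2
Ev 9: PC=1 idx=1 pred=T actual=N -> ctr[1]=1
Ev 10: PC=1 idx=1 pred=N actual=T -> ctr[1]=2
Ev 11: PC=1 idx=1 pred=T actual=N -> ctr[1]=1
Ev 12: PC=5 idx=1 pred=N actual=N -> ctr[1]=0

Answer: T T T T N N N N T N T N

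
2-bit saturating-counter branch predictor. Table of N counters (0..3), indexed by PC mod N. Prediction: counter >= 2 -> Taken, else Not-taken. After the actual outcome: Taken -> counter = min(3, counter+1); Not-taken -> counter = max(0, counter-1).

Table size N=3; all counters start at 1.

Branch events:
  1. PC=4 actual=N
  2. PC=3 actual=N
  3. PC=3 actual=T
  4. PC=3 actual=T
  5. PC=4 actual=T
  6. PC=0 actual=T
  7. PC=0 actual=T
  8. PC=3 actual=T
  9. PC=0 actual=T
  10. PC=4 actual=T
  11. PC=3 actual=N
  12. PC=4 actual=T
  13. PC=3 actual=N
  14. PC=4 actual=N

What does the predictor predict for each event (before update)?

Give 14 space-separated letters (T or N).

Answer: N N N N N T T T T N T T T T

Derivation:
Ev 1: PC=4 idx=1 pred=N actual=N -> ctr[1]=0
Ev 2: PC=3 idx=0 pred=N actual=N -> ctr[0]=0
Ev 3: PC=3 idx=0 pred=N actual=T -> ctr[0]=1
Ev 4: PC=3 idx=0 pred=N actual=T -> ctr[0]=2
Ev 5: PC=4 idx=1 pred=N actual=T -> ctr[1]=1
Ev 6: PC=0 idx=0 pred=T actual=T -> ctr[0]=3
Ev 7: PC=0 idx=0 pred=T actual=T -> ctr[0]=3
Ev 8: PC=3 idx=0 pred=T actual=T -> ctr[0]=3
Ev 9: PC=0 idx=0 pred=T actual=T -> ctr[0]=3
Ev 10: PC=4 idx=1 pred=N actual=T -> ctr[1]=2
Ev 11: PC=3 idx=0 pred=T actual=N -> ctr[0]=2
Ev 12: PC=4 idx=1 pred=T actual=T -> ctr[1]=3
Ev 13: PC=3 idx=0 pred=T actual=N -> ctr[0]=1
Ev 14: PC=4 idx=1 pred=T actual=N -> ctr[1]=2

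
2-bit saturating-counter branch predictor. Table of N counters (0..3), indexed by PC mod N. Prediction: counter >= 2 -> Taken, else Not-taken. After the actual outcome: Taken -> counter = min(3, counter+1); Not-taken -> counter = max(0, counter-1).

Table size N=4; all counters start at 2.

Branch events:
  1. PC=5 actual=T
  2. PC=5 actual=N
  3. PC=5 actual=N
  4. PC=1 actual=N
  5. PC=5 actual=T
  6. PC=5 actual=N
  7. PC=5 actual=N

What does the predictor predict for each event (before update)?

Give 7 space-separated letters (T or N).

Ev 1: PC=5 idx=1 pred=T actual=T -> ctr[1]=3
Ev 2: PC=5 idx=1 pred=T actual=N -> ctr[1]=2
Ev 3: PC=5 idx=1 pred=T actual=N -> ctr[1]=1
Ev 4: PC=1 idx=1 pred=N actual=N -> ctr[1]=0
Ev 5: PC=5 idx=1 pred=N actual=T -> ctr[1]=1
Ev 6: PC=5 idx=1 pred=N actual=N -> ctr[1]=0
Ev 7: PC=5 idx=1 pred=N actual=N -> ctr[1]=0

Answer: T T T N N N N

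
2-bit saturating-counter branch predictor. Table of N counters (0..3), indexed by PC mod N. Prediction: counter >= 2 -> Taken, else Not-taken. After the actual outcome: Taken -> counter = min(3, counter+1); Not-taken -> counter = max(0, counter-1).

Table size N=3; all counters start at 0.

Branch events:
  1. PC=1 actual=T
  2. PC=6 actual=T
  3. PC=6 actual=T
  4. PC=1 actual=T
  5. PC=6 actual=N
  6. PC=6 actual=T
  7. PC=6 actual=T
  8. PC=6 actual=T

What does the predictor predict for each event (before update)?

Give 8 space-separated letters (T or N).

Answer: N N N N T N T T

Derivation:
Ev 1: PC=1 idx=1 pred=N actual=T -> ctr[1]=1
Ev 2: PC=6 idx=0 pred=N actual=T -> ctr[0]=1
Ev 3: PC=6 idx=0 pred=N actual=T -> ctr[0]=2
Ev 4: PC=1 idx=1 pred=N actual=T -> ctr[1]=2
Ev 5: PC=6 idx=0 pred=T actual=N -> ctr[0]=1
Ev 6: PC=6 idx=0 pred=N actual=T -> ctr[0]=2
Ev 7: PC=6 idx=0 pred=T actual=T -> ctr[0]=3
Ev 8: PC=6 idx=0 pred=T actual=T -> ctr[0]=3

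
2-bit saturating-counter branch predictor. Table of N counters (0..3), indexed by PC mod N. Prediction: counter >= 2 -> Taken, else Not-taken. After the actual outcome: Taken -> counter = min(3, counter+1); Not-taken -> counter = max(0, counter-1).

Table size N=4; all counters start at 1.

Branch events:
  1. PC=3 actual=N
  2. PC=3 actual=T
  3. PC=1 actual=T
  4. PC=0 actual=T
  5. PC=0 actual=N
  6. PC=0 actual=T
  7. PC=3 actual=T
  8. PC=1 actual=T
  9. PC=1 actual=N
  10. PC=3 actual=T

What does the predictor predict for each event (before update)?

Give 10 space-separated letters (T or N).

Answer: N N N N T N N T T T

Derivation:
Ev 1: PC=3 idx=3 pred=N actual=N -> ctr[3]=0
Ev 2: PC=3 idx=3 pred=N actual=T -> ctr[3]=1
Ev 3: PC=1 idx=1 pred=N actual=T -> ctr[1]=2
Ev 4: PC=0 idx=0 pred=N actual=T -> ctr[0]=2
Ev 5: PC=0 idx=0 pred=T actual=N -> ctr[0]=1
Ev 6: PC=0 idx=0 pred=N actual=T -> ctr[0]=2
Ev 7: PC=3 idx=3 pred=N actual=T -> ctr[3]=2
Ev 8: PC=1 idx=1 pred=T actual=T -> ctr[1]=3
Ev 9: PC=1 idx=1 pred=T actual=N -> ctr[1]=2
Ev 10: PC=3 idx=3 pred=T actual=T -> ctr[3]=3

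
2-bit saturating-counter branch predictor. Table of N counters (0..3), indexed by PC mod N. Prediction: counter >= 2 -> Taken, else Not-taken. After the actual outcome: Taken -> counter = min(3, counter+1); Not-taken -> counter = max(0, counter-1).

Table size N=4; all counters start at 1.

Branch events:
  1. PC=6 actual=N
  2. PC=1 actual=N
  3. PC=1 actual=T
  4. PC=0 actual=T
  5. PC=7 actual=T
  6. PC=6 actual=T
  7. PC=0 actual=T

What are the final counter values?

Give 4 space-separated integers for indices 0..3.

Ev 1: PC=6 idx=2 pred=N actual=N -> ctr[2]=0
Ev 2: PC=1 idx=1 pred=N actual=N -> ctr[1]=0
Ev 3: PC=1 idx=1 pred=N actual=T -> ctr[1]=1
Ev 4: PC=0 idx=0 pred=N actual=T -> ctr[0]=2
Ev 5: PC=7 idx=3 pred=N actual=T -> ctr[3]=2
Ev 6: PC=6 idx=2 pred=N actual=T -> ctr[2]=1
Ev 7: PC=0 idx=0 pred=T actual=T -> ctr[0]=3

Answer: 3 1 1 2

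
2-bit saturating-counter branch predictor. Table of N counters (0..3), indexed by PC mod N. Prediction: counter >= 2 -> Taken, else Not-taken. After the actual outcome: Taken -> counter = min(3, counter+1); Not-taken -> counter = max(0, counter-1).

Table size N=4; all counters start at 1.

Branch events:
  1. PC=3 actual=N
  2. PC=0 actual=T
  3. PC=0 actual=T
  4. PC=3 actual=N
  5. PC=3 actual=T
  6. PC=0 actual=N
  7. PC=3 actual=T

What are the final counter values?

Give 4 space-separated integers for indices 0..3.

Ev 1: PC=3 idx=3 pred=N actual=N -> ctr[3]=0
Ev 2: PC=0 idx=0 pred=N actual=T -> ctr[0]=2
Ev 3: PC=0 idx=0 pred=T actual=T -> ctr[0]=3
Ev 4: PC=3 idx=3 pred=N actual=N -> ctr[3]=0
Ev 5: PC=3 idx=3 pred=N actual=T -> ctr[3]=1
Ev 6: PC=0 idx=0 pred=T actual=N -> ctr[0]=2
Ev 7: PC=3 idx=3 pred=N actual=T -> ctr[3]=2

Answer: 2 1 1 2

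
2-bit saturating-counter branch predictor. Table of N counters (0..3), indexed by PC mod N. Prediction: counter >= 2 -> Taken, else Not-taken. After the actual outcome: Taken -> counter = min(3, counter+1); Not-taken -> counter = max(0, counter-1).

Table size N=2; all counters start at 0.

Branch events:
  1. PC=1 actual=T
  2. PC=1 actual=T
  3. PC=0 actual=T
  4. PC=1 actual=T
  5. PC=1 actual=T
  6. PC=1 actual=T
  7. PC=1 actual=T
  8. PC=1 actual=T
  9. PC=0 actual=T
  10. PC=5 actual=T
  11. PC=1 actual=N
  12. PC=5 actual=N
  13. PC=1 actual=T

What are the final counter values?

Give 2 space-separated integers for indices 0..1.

Answer: 2 2

Derivation:
Ev 1: PC=1 idx=1 pred=N actual=T -> ctr[1]=1
Ev 2: PC=1 idx=1 pred=N actual=T -> ctr[1]=2
Ev 3: PC=0 idx=0 pred=N actual=T -> ctr[0]=1
Ev 4: PC=1 idx=1 pred=T actual=T -> ctr[1]=3
Ev 5: PC=1 idx=1 pred=T actual=T -> ctr[1]=3
Ev 6: PC=1 idx=1 pred=T actual=T -> ctr[1]=3
Ev 7: PC=1 idx=1 pred=T actual=T -> ctr[1]=3
Ev 8: PC=1 idx=1 pred=T actual=T -> ctr[1]=3
Ev 9: PC=0 idx=0 pred=N actual=T -> ctr[0]=2
Ev 10: PC=5 idx=1 pred=T actual=T -> ctr[1]=3
Ev 11: PC=1 idx=1 pred=T actual=N -> ctr[1]=2
Ev 12: PC=5 idx=1 pred=T actual=N -> ctr[1]=1
Ev 13: PC=1 idx=1 pred=N actual=T -> ctr[1]=2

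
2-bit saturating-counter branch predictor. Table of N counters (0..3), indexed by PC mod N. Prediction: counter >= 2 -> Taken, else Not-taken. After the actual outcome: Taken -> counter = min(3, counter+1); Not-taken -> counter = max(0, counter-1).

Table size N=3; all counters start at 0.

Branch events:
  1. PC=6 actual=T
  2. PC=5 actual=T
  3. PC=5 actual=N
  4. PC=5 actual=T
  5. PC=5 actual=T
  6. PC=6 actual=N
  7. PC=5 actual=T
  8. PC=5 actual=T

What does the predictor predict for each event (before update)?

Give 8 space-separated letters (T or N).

Ev 1: PC=6 idx=0 pred=N actual=T -> ctr[0]=1
Ev 2: PC=5 idx=2 pred=N actual=T -> ctr[2]=1
Ev 3: PC=5 idx=2 pred=N actual=N -> ctr[2]=0
Ev 4: PC=5 idx=2 pred=N actual=T -> ctr[2]=1
Ev 5: PC=5 idx=2 pred=N actual=T -> ctr[2]=2
Ev 6: PC=6 idx=0 pred=N actual=N -> ctr[0]=0
Ev 7: PC=5 idx=2 pred=T actual=T -> ctr[2]=3
Ev 8: PC=5 idx=2 pred=T actual=T -> ctr[2]=3

Answer: N N N N N N T T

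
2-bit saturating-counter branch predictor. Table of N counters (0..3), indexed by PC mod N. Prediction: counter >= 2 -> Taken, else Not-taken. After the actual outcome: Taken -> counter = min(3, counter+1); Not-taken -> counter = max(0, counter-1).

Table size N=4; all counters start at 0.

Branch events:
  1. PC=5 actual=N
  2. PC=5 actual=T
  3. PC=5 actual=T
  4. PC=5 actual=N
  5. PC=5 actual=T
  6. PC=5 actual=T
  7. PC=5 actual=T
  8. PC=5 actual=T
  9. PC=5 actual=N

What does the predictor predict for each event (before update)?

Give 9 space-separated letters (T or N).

Answer: N N N T N T T T T

Derivation:
Ev 1: PC=5 idx=1 pred=N actual=N -> ctr[1]=0
Ev 2: PC=5 idx=1 pred=N actual=T -> ctr[1]=1
Ev 3: PC=5 idx=1 pred=N actual=T -> ctr[1]=2
Ev 4: PC=5 idx=1 pred=T actual=N -> ctr[1]=1
Ev 5: PC=5 idx=1 pred=N actual=T -> ctr[1]=2
Ev 6: PC=5 idx=1 pred=T actual=T -> ctr[1]=3
Ev 7: PC=5 idx=1 pred=T actual=T -> ctr[1]=3
Ev 8: PC=5 idx=1 pred=T actual=T -> ctr[1]=3
Ev 9: PC=5 idx=1 pred=T actual=N -> ctr[1]=2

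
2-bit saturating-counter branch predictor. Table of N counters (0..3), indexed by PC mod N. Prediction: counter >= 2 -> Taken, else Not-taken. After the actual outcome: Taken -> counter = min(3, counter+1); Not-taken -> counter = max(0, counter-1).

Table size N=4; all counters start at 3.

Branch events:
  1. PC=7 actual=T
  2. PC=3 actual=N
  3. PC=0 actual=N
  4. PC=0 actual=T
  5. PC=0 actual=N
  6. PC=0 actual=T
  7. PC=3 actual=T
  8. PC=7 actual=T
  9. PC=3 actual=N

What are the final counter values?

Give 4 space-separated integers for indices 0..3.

Ev 1: PC=7 idx=3 pred=T actual=T -> ctr[3]=3
Ev 2: PC=3 idx=3 pred=T actual=N -> ctr[3]=2
Ev 3: PC=0 idx=0 pred=T actual=N -> ctr[0]=2
Ev 4: PC=0 idx=0 pred=T actual=T -> ctr[0]=3
Ev 5: PC=0 idx=0 pred=T actual=N -> ctr[0]=2
Ev 6: PC=0 idx=0 pred=T actual=T -> ctr[0]=3
Ev 7: PC=3 idx=3 pred=T actual=T -> ctr[3]=3
Ev 8: PC=7 idx=3 pred=T actual=T -> ctr[3]=3
Ev 9: PC=3 idx=3 pred=T actual=N -> ctr[3]=2

Answer: 3 3 3 2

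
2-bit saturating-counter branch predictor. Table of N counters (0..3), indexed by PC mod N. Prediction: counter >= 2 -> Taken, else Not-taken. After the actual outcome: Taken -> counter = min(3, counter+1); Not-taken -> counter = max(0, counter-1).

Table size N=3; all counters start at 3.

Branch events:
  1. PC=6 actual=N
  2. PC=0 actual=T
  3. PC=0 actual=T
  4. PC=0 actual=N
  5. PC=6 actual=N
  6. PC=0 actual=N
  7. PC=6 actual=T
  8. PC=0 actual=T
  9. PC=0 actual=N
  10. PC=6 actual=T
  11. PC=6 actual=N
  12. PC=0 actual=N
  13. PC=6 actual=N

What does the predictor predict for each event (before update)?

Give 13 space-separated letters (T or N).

Answer: T T T T T N N N T N T N N

Derivation:
Ev 1: PC=6 idx=0 pred=T actual=N -> ctr[0]=2
Ev 2: PC=0 idx=0 pred=T actual=T -> ctr[0]=3
Ev 3: PC=0 idx=0 pred=T actual=T -> ctr[0]=3
Ev 4: PC=0 idx=0 pred=T actual=N -> ctr[0]=2
Ev 5: PC=6 idx=0 pred=T actual=N -> ctr[0]=1
Ev 6: PC=0 idx=0 pred=N actual=N -> ctr[0]=0
Ev 7: PC=6 idx=0 pred=N actual=T -> ctr[0]=1
Ev 8: PC=0 idx=0 pred=N actual=T -> ctr[0]=2
Ev 9: PC=0 idx=0 pred=T actual=N -> ctr[0]=1
Ev 10: PC=6 idx=0 pred=N actual=T -> ctr[0]=2
Ev 11: PC=6 idx=0 pred=T actual=N -> ctr[0]=1
Ev 12: PC=0 idx=0 pred=N actual=N -> ctr[0]=0
Ev 13: PC=6 idx=0 pred=N actual=N -> ctr[0]=0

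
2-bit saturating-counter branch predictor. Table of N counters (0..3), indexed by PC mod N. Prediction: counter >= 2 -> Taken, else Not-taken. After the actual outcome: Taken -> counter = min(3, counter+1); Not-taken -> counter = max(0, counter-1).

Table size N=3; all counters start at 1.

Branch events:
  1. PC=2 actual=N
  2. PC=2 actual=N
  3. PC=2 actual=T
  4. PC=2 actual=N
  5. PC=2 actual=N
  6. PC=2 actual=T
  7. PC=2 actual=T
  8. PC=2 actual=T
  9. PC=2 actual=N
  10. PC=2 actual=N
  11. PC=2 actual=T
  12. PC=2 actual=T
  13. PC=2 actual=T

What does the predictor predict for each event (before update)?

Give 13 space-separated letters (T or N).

Ev 1: PC=2 idx=2 pred=N actual=N -> ctr[2]=0
Ev 2: PC=2 idx=2 pred=N actual=N -> ctr[2]=0
Ev 3: PC=2 idx=2 pred=N actual=T -> ctr[2]=1
Ev 4: PC=2 idx=2 pred=N actual=N -> ctr[2]=0
Ev 5: PC=2 idx=2 pred=N actual=N -> ctr[2]=0
Ev 6: PC=2 idx=2 pred=N actual=T -> ctr[2]=1
Ev 7: PC=2 idx=2 pred=N actual=T -> ctr[2]=2
Ev 8: PC=2 idx=2 pred=T actual=T -> ctr[2]=3
Ev 9: PC=2 idx=2 pred=T actual=N -> ctr[2]=2
Ev 10: PC=2 idx=2 pred=T actual=N -> ctr[2]=1
Ev 11: PC=2 idx=2 pred=N actual=T -> ctr[2]=2
Ev 12: PC=2 idx=2 pred=T actual=T -> ctr[2]=3
Ev 13: PC=2 idx=2 pred=T actual=T -> ctr[2]=3

Answer: N N N N N N N T T T N T T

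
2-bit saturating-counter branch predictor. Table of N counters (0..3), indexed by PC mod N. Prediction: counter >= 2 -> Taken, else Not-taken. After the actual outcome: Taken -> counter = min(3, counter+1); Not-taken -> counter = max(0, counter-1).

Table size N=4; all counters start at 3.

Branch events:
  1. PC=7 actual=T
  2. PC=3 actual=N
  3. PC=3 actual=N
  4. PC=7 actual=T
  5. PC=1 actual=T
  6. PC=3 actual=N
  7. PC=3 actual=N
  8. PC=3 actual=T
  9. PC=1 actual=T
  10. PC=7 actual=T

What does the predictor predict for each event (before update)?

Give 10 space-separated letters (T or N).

Answer: T T T N T T N N T N

Derivation:
Ev 1: PC=7 idx=3 pred=T actual=T -> ctr[3]=3
Ev 2: PC=3 idx=3 pred=T actual=N -> ctr[3]=2
Ev 3: PC=3 idx=3 pred=T actual=N -> ctr[3]=1
Ev 4: PC=7 idx=3 pred=N actual=T -> ctr[3]=2
Ev 5: PC=1 idx=1 pred=T actual=T -> ctr[1]=3
Ev 6: PC=3 idx=3 pred=T actual=N -> ctr[3]=1
Ev 7: PC=3 idx=3 pred=N actual=N -> ctr[3]=0
Ev 8: PC=3 idx=3 pred=N actual=T -> ctr[3]=1
Ev 9: PC=1 idx=1 pred=T actual=T -> ctr[1]=3
Ev 10: PC=7 idx=3 pred=N actual=T -> ctr[3]=2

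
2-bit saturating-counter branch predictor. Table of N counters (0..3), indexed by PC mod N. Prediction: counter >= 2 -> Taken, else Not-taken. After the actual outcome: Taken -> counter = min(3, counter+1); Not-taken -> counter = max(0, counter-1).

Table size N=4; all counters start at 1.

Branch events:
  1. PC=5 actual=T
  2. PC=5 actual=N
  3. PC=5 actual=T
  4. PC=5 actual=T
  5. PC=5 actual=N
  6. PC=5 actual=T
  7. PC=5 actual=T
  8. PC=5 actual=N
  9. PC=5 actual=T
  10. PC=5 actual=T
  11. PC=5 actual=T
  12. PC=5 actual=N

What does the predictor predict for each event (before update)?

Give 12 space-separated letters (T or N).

Answer: N T N T T T T T T T T T

Derivation:
Ev 1: PC=5 idx=1 pred=N actual=T -> ctr[1]=2
Ev 2: PC=5 idx=1 pred=T actual=N -> ctr[1]=1
Ev 3: PC=5 idx=1 pred=N actual=T -> ctr[1]=2
Ev 4: PC=5 idx=1 pred=T actual=T -> ctr[1]=3
Ev 5: PC=5 idx=1 pred=T actual=N -> ctr[1]=2
Ev 6: PC=5 idx=1 pred=T actual=T -> ctr[1]=3
Ev 7: PC=5 idx=1 pred=T actual=T -> ctr[1]=3
Ev 8: PC=5 idx=1 pred=T actual=N -> ctr[1]=2
Ev 9: PC=5 idx=1 pred=T actual=T -> ctr[1]=3
Ev 10: PC=5 idx=1 pred=T actual=T -> ctr[1]=3
Ev 11: PC=5 idx=1 pred=T actual=T -> ctr[1]=3
Ev 12: PC=5 idx=1 pred=T actual=N -> ctr[1]=2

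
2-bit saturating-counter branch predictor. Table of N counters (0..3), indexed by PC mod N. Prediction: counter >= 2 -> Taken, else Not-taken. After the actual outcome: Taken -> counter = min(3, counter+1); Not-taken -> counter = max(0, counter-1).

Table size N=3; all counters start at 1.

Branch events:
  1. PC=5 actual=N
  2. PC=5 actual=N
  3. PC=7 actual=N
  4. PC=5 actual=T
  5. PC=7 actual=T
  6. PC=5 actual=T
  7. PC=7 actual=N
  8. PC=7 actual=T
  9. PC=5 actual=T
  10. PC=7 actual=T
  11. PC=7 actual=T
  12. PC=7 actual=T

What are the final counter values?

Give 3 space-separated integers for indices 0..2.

Answer: 1 3 3

Derivation:
Ev 1: PC=5 idx=2 pred=N actual=N -> ctr[2]=0
Ev 2: PC=5 idx=2 pred=N actual=N -> ctr[2]=0
Ev 3: PC=7 idx=1 pred=N actual=N -> ctr[1]=0
Ev 4: PC=5 idx=2 pred=N actual=T -> ctr[2]=1
Ev 5: PC=7 idx=1 pred=N actual=T -> ctr[1]=1
Ev 6: PC=5 idx=2 pred=N actual=T -> ctr[2]=2
Ev 7: PC=7 idx=1 pred=N actual=N -> ctr[1]=0
Ev 8: PC=7 idx=1 pred=N actual=T -> ctr[1]=1
Ev 9: PC=5 idx=2 pred=T actual=T -> ctr[2]=3
Ev 10: PC=7 idx=1 pred=N actual=T -> ctr[1]=2
Ev 11: PC=7 idx=1 pred=T actual=T -> ctr[1]=3
Ev 12: PC=7 idx=1 pred=T actual=T -> ctr[1]=3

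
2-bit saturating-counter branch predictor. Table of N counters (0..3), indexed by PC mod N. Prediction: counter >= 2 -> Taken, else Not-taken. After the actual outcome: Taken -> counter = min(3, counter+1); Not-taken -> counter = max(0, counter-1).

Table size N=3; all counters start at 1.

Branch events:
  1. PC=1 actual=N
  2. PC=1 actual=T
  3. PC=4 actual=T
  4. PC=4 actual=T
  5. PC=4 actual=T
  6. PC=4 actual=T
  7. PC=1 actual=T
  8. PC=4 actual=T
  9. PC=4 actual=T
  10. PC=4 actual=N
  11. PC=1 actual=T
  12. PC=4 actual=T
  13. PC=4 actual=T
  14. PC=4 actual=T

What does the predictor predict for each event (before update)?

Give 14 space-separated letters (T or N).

Answer: N N N T T T T T T T T T T T

Derivation:
Ev 1: PC=1 idx=1 pred=N actual=N -> ctr[1]=0
Ev 2: PC=1 idx=1 pred=N actual=T -> ctr[1]=1
Ev 3: PC=4 idx=1 pred=N actual=T -> ctr[1]=2
Ev 4: PC=4 idx=1 pred=T actual=T -> ctr[1]=3
Ev 5: PC=4 idx=1 pred=T actual=T -> ctr[1]=3
Ev 6: PC=4 idx=1 pred=T actual=T -> ctr[1]=3
Ev 7: PC=1 idx=1 pred=T actual=T -> ctr[1]=3
Ev 8: PC=4 idx=1 pred=T actual=T -> ctr[1]=3
Ev 9: PC=4 idx=1 pred=T actual=T -> ctr[1]=3
Ev 10: PC=4 idx=1 pred=T actual=N -> ctr[1]=2
Ev 11: PC=1 idx=1 pred=T actual=T -> ctr[1]=3
Ev 12: PC=4 idx=1 pred=T actual=T -> ctr[1]=3
Ev 13: PC=4 idx=1 pred=T actual=T -> ctr[1]=3
Ev 14: PC=4 idx=1 pred=T actual=T -> ctr[1]=3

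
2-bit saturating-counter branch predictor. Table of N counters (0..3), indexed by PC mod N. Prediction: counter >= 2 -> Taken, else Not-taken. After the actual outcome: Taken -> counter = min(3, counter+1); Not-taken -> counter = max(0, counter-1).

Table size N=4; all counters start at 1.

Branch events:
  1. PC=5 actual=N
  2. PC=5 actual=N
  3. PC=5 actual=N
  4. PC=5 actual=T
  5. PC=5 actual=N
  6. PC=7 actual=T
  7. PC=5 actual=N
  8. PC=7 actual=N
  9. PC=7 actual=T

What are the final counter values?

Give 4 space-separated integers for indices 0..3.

Ev 1: PC=5 idx=1 pred=N actual=N -> ctr[1]=0
Ev 2: PC=5 idx=1 pred=N actual=N -> ctr[1]=0
Ev 3: PC=5 idx=1 pred=N actual=N -> ctr[1]=0
Ev 4: PC=5 idx=1 pred=N actual=T -> ctr[1]=1
Ev 5: PC=5 idx=1 pred=N actual=N -> ctr[1]=0
Ev 6: PC=7 idx=3 pred=N actual=T -> ctr[3]=2
Ev 7: PC=5 idx=1 pred=N actual=N -> ctr[1]=0
Ev 8: PC=7 idx=3 pred=T actual=N -> ctr[3]=1
Ev 9: PC=7 idx=3 pred=N actual=T -> ctr[3]=2

Answer: 1 0 1 2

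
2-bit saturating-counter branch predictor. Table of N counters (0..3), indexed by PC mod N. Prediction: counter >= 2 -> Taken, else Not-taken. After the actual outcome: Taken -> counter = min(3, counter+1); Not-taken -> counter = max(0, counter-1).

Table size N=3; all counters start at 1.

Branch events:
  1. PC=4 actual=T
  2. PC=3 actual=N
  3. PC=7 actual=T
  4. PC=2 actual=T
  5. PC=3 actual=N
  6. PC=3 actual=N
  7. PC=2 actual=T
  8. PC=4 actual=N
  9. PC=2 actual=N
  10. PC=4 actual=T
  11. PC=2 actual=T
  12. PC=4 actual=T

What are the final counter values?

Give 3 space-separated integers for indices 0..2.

Ev 1: PC=4 idx=1 pred=N actual=T -> ctr[1]=2
Ev 2: PC=3 idx=0 pred=N actual=N -> ctr[0]=0
Ev 3: PC=7 idx=1 pred=T actual=T -> ctr[1]=3
Ev 4: PC=2 idx=2 pred=N actual=T -> ctr[2]=2
Ev 5: PC=3 idx=0 pred=N actual=N -> ctr[0]=0
Ev 6: PC=3 idx=0 pred=N actual=N -> ctr[0]=0
Ev 7: PC=2 idx=2 pred=T actual=T -> ctr[2]=3
Ev 8: PC=4 idx=1 pred=T actual=N -> ctr[1]=2
Ev 9: PC=2 idx=2 pred=T actual=N -> ctr[2]=2
Ev 10: PC=4 idx=1 pred=T actual=T -> ctr[1]=3
Ev 11: PC=2 idx=2 pred=T actual=T -> ctr[2]=3
Ev 12: PC=4 idx=1 pred=T actual=T -> ctr[1]=3

Answer: 0 3 3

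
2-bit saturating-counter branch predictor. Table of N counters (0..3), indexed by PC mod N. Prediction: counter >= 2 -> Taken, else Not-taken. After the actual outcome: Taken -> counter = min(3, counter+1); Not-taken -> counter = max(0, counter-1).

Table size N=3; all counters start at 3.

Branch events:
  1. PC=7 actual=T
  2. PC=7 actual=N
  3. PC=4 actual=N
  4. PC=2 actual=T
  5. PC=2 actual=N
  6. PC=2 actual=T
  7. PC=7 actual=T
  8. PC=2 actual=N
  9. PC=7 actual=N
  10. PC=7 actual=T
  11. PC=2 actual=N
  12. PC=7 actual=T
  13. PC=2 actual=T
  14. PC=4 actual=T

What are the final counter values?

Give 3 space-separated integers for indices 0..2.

Ev 1: PC=7 idx=1 pred=T actual=T -> ctr[1]=3
Ev 2: PC=7 idx=1 pred=T actual=N -> ctr[1]=2
Ev 3: PC=4 idx=1 pred=T actual=N -> ctr[1]=1
Ev 4: PC=2 idx=2 pred=T actual=T -> ctr[2]=3
Ev 5: PC=2 idx=2 pred=T actual=N -> ctr[2]=2
Ev 6: PC=2 idx=2 pred=T actual=T -> ctr[2]=3
Ev 7: PC=7 idx=1 pred=N actual=T -> ctr[1]=2
Ev 8: PC=2 idx=2 pred=T actual=N -> ctr[2]=2
Ev 9: PC=7 idx=1 pred=T actual=N -> ctr[1]=1
Ev 10: PC=7 idx=1 pred=N actual=T -> ctr[1]=2
Ev 11: PC=2 idx=2 pred=T actual=N -> ctr[2]=1
Ev 12: PC=7 idx=1 pred=T actual=T -> ctr[1]=3
Ev 13: PC=2 idx=2 pred=N actual=T -> ctr[2]=2
Ev 14: PC=4 idx=1 pred=T actual=T -> ctr[1]=3

Answer: 3 3 2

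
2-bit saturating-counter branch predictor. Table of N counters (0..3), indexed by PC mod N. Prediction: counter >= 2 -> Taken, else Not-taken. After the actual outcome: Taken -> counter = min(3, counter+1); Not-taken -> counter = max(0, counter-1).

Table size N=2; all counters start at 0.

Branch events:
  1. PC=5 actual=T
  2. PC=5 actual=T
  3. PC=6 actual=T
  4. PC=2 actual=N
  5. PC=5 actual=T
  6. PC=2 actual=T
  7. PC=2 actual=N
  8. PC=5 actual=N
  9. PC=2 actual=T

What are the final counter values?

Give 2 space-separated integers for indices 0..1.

Answer: 1 2

Derivation:
Ev 1: PC=5 idx=1 pred=N actual=T -> ctr[1]=1
Ev 2: PC=5 idx=1 pred=N actual=T -> ctr[1]=2
Ev 3: PC=6 idx=0 pred=N actual=T -> ctr[0]=1
Ev 4: PC=2 idx=0 pred=N actual=N -> ctr[0]=0
Ev 5: PC=5 idx=1 pred=T actual=T -> ctr[1]=3
Ev 6: PC=2 idx=0 pred=N actual=T -> ctr[0]=1
Ev 7: PC=2 idx=0 pred=N actual=N -> ctr[0]=0
Ev 8: PC=5 idx=1 pred=T actual=N -> ctr[1]=2
Ev 9: PC=2 idx=0 pred=N actual=T -> ctr[0]=1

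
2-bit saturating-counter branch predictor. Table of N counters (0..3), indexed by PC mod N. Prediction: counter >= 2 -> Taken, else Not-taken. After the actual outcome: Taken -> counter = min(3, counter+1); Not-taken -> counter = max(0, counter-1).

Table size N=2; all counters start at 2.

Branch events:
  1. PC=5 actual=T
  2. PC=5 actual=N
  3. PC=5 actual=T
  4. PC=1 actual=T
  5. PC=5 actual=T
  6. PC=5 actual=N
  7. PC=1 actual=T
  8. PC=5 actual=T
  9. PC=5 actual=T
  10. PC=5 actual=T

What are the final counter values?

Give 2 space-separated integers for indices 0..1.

Ev 1: PC=5 idx=1 pred=T actual=T -> ctr[1]=3
Ev 2: PC=5 idx=1 pred=T actual=N -> ctr[1]=2
Ev 3: PC=5 idx=1 pred=T actual=T -> ctr[1]=3
Ev 4: PC=1 idx=1 pred=T actual=T -> ctr[1]=3
Ev 5: PC=5 idx=1 pred=T actual=T -> ctr[1]=3
Ev 6: PC=5 idx=1 pred=T actual=N -> ctr[1]=2
Ev 7: PC=1 idx=1 pred=T actual=T -> ctr[1]=3
Ev 8: PC=5 idx=1 pred=T actual=T -> ctr[1]=3
Ev 9: PC=5 idx=1 pred=T actual=T -> ctr[1]=3
Ev 10: PC=5 idx=1 pred=T actual=T -> ctr[1]=3

Answer: 2 3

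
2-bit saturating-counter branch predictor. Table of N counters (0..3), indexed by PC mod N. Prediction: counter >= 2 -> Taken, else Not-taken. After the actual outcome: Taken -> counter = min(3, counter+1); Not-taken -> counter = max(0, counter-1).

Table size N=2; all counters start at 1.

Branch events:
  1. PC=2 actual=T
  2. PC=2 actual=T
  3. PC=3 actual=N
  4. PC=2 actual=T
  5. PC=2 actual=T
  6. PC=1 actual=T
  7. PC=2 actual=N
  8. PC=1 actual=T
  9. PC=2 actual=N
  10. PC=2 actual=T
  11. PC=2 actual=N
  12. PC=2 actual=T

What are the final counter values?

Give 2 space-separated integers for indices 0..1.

Answer: 2 2

Derivation:
Ev 1: PC=2 idx=0 pred=N actual=T -> ctr[0]=2
Ev 2: PC=2 idx=0 pred=T actual=T -> ctr[0]=3
Ev 3: PC=3 idx=1 pred=N actual=N -> ctr[1]=0
Ev 4: PC=2 idx=0 pred=T actual=T -> ctr[0]=3
Ev 5: PC=2 idx=0 pred=T actual=T -> ctr[0]=3
Ev 6: PC=1 idx=1 pred=N actual=T -> ctr[1]=1
Ev 7: PC=2 idx=0 pred=T actual=N -> ctr[0]=2
Ev 8: PC=1 idx=1 pred=N actual=T -> ctr[1]=2
Ev 9: PC=2 idx=0 pred=T actual=N -> ctr[0]=1
Ev 10: PC=2 idx=0 pred=N actual=T -> ctr[0]=2
Ev 11: PC=2 idx=0 pred=T actual=N -> ctr[0]=1
Ev 12: PC=2 idx=0 pred=N actual=T -> ctr[0]=2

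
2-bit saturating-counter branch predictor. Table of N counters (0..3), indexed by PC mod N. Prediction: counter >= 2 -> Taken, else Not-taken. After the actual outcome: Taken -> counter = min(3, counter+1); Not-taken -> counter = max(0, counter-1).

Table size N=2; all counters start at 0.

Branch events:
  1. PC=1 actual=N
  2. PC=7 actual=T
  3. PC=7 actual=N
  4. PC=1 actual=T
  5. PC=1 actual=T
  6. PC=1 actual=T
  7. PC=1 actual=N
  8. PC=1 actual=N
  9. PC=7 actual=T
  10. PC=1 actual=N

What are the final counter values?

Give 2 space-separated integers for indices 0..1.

Ev 1: PC=1 idx=1 pred=N actual=N -> ctr[1]=0
Ev 2: PC=7 idx=1 pred=N actual=T -> ctr[1]=1
Ev 3: PC=7 idx=1 pred=N actual=N -> ctr[1]=0
Ev 4: PC=1 idx=1 pred=N actual=T -> ctr[1]=1
Ev 5: PC=1 idx=1 pred=N actual=T -> ctr[1]=2
Ev 6: PC=1 idx=1 pred=T actual=T -> ctr[1]=3
Ev 7: PC=1 idx=1 pred=T actual=N -> ctr[1]=2
Ev 8: PC=1 idx=1 pred=T actual=N -> ctr[1]=1
Ev 9: PC=7 idx=1 pred=N actual=T -> ctr[1]=2
Ev 10: PC=1 idx=1 pred=T actual=N -> ctr[1]=1

Answer: 0 1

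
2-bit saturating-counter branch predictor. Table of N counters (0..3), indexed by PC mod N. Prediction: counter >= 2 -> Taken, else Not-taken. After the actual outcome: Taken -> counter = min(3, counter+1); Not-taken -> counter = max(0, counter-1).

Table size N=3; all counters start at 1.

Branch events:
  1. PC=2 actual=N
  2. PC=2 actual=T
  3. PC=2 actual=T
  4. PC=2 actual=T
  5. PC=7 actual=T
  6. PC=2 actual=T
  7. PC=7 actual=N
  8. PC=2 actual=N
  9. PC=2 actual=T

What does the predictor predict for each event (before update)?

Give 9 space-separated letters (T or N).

Ev 1: PC=2 idx=2 pred=N actual=N -> ctr[2]=0
Ev 2: PC=2 idx=2 pred=N actual=T -> ctr[2]=1
Ev 3: PC=2 idx=2 pred=N actual=T -> ctr[2]=2
Ev 4: PC=2 idx=2 pred=T actual=T -> ctr[2]=3
Ev 5: PC=7 idx=1 pred=N actual=T -> ctr[1]=2
Ev 6: PC=2 idx=2 pred=T actual=T -> ctr[2]=3
Ev 7: PC=7 idx=1 pred=T actual=N -> ctr[1]=1
Ev 8: PC=2 idx=2 pred=T actual=N -> ctr[2]=2
Ev 9: PC=2 idx=2 pred=T actual=T -> ctr[2]=3

Answer: N N N T N T T T T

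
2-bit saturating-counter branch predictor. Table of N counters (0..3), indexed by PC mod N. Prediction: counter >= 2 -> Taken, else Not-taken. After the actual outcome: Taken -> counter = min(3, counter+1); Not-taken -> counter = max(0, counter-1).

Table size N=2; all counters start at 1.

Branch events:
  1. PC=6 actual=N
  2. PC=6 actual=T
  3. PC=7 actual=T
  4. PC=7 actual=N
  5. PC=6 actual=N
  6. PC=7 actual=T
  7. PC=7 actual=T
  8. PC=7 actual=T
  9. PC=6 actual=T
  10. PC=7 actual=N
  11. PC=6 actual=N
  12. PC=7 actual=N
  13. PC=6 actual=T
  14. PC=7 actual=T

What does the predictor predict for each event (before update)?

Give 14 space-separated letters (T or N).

Answer: N N N T N N T T N T N T N N

Derivation:
Ev 1: PC=6 idx=0 pred=N actual=N -> ctr[0]=0
Ev 2: PC=6 idx=0 pred=N actual=T -> ctr[0]=1
Ev 3: PC=7 idx=1 pred=N actual=T -> ctr[1]=2
Ev 4: PC=7 idx=1 pred=T actual=N -> ctr[1]=1
Ev 5: PC=6 idx=0 pred=N actual=N -> ctr[0]=0
Ev 6: PC=7 idx=1 pred=N actual=T -> ctr[1]=2
Ev 7: PC=7 idx=1 pred=T actual=T -> ctr[1]=3
Ev 8: PC=7 idx=1 pred=T actual=T -> ctr[1]=3
Ev 9: PC=6 idx=0 pred=N actual=T -> ctr[0]=1
Ev 10: PC=7 idx=1 pred=T actual=N -> ctr[1]=2
Ev 11: PC=6 idx=0 pred=N actual=N -> ctr[0]=0
Ev 12: PC=7 idx=1 pred=T actual=N -> ctr[1]=1
Ev 13: PC=6 idx=0 pred=N actual=T -> ctr[0]=1
Ev 14: PC=7 idx=1 pred=N actual=T -> ctr[1]=2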